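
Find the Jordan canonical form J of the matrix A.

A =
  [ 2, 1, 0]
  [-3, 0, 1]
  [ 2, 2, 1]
J_3(1)

The characteristic polynomial is
  det(x·I − A) = x^3 - 3*x^2 + 3*x - 1 = (x - 1)^3

Eigenvalues and multiplicities (the geometric multiplicity of λ is n − rank(A − λI), which equals the number of Jordan blocks for λ):
  λ = 1: algebraic multiplicity = 3, geometric multiplicity = 1

Determining the block sizes for each eigenvalue:
  λ = 1: one block (gm = 1), so the single block has size am = 3 → block sizes [3]

Assembling the blocks gives a Jordan form
J =
  [1, 1, 0]
  [0, 1, 1]
  [0, 0, 1]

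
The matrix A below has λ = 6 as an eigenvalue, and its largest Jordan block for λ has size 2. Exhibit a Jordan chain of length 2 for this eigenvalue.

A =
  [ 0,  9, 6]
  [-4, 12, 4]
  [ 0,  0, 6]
A Jordan chain for λ = 6 of length 2:
v_1 = (-6, -4, 0)ᵀ
v_2 = (1, 0, 0)ᵀ

Let N = A − (6)·I. We want v_2 with N^2 v_2 = 0 but N^1 v_2 ≠ 0; then v_{j-1} := N · v_j for j = 2, …, 2.

Pick v_2 = (1, 0, 0)ᵀ.
Then v_1 = N · v_2 = (-6, -4, 0)ᵀ.

Sanity check: (A − (6)·I) v_1 = (0, 0, 0)ᵀ = 0. ✓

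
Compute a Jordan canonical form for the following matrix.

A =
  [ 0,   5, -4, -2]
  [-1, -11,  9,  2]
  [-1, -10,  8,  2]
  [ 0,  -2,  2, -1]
J_3(-1) ⊕ J_1(-1)

The characteristic polynomial is
  det(x·I − A) = x^4 + 4*x^3 + 6*x^2 + 4*x + 1 = (x + 1)^4

Eigenvalues and multiplicities (the geometric multiplicity of λ is n − rank(A − λI), which equals the number of Jordan blocks for λ):
  λ = -1: algebraic multiplicity = 4, geometric multiplicity = 2

Determining the block sizes for each eigenvalue:
  λ = -1: with am = 4 and gm = 2, the partition is not yet determined (e.g. several partitions of 4 into 2 parts exist). Let N = A − (-1)·I. Computing rank(N^1) = 2, rank(N^2) = 1, rank(N^3) = 0; the number of blocks of size ≥ j is rank(N^{j−1}) − rank(N^j), giving [2, 1, 1]. So we have 1 block(s) of size 3, 1 block(s) of size 1 → block sizes [3, 1]

Assembling the blocks gives a Jordan form
J =
  [-1,  1,  0,  0]
  [ 0, -1,  1,  0]
  [ 0,  0, -1,  0]
  [ 0,  0,  0, -1]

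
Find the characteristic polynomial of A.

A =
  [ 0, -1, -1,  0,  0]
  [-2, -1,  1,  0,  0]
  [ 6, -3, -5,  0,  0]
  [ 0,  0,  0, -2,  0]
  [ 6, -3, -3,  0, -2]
x^5 + 10*x^4 + 40*x^3 + 80*x^2 + 80*x + 32

Expanding det(x·I − A) (e.g. by cofactor expansion or by noting that A is similar to its Jordan form J, which has the same characteristic polynomial as A) gives
  χ_A(x) = x^5 + 10*x^4 + 40*x^3 + 80*x^2 + 80*x + 32
which factors as (x + 2)^5. The eigenvalues (with algebraic multiplicities) are λ = -2 with multiplicity 5.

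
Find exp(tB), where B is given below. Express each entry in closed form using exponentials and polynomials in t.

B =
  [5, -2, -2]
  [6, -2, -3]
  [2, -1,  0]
e^{tB} =
  [4*t*exp(t) + exp(t), -2*t*exp(t), -2*t*exp(t)]
  [6*t*exp(t), -3*t*exp(t) + exp(t), -3*t*exp(t)]
  [2*t*exp(t), -t*exp(t), -t*exp(t) + exp(t)]

Strategy: write B = P · J · P⁻¹ where J is a Jordan canonical form, so e^{tB} = P · e^{tJ} · P⁻¹, and e^{tJ} can be computed block-by-block.

B has Jordan form
J =
  [1, 1, 0]
  [0, 1, 0]
  [0, 0, 1]
(up to reordering of blocks).

Per-block formulas:
  For a 2×2 Jordan block J_2(1): exp(t · J_2(1)) = e^(1t)·(I + t·N), where N is the 2×2 nilpotent shift.
  For a 1×1 block at λ = 1: exp(t · [1]) = [e^(1t)].

After assembling e^{tJ} and conjugating by P, we get:

e^{tB} =
  [4*t*exp(t) + exp(t), -2*t*exp(t), -2*t*exp(t)]
  [6*t*exp(t), -3*t*exp(t) + exp(t), -3*t*exp(t)]
  [2*t*exp(t), -t*exp(t), -t*exp(t) + exp(t)]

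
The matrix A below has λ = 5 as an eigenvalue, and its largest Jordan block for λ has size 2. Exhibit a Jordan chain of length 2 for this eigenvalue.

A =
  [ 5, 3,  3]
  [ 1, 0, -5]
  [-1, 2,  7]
A Jordan chain for λ = 5 of length 2:
v_1 = (0, 1, -1)ᵀ
v_2 = (1, 0, 0)ᵀ

Let N = A − (5)·I. We want v_2 with N^2 v_2 = 0 but N^1 v_2 ≠ 0; then v_{j-1} := N · v_j for j = 2, …, 2.

Pick v_2 = (1, 0, 0)ᵀ.
Then v_1 = N · v_2 = (0, 1, -1)ᵀ.

Sanity check: (A − (5)·I) v_1 = (0, 0, 0)ᵀ = 0. ✓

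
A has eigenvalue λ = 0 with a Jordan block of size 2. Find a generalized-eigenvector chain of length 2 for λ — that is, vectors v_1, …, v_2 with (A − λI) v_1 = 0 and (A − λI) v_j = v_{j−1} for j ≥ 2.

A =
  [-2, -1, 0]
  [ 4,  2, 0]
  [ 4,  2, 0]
A Jordan chain for λ = 0 of length 2:
v_1 = (-2, 4, 4)ᵀ
v_2 = (1, 0, 0)ᵀ

Let N = A − (0)·I. We want v_2 with N^2 v_2 = 0 but N^1 v_2 ≠ 0; then v_{j-1} := N · v_j for j = 2, …, 2.

Pick v_2 = (1, 0, 0)ᵀ.
Then v_1 = N · v_2 = (-2, 4, 4)ᵀ.

Sanity check: (A − (0)·I) v_1 = (0, 0, 0)ᵀ = 0. ✓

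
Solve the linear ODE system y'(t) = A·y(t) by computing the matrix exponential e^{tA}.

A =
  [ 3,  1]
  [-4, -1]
e^{tA} =
  [2*t*exp(t) + exp(t), t*exp(t)]
  [-4*t*exp(t), -2*t*exp(t) + exp(t)]

Strategy: write A = P · J · P⁻¹ where J is a Jordan canonical form, so e^{tA} = P · e^{tJ} · P⁻¹, and e^{tJ} can be computed block-by-block.

A has Jordan form
J =
  [1, 1]
  [0, 1]
(up to reordering of blocks).

Per-block formulas:
  For a 2×2 Jordan block J_2(1): exp(t · J_2(1)) = e^(1t)·(I + t·N), where N is the 2×2 nilpotent shift.

After assembling e^{tJ} and conjugating by P, we get:

e^{tA} =
  [2*t*exp(t) + exp(t), t*exp(t)]
  [-4*t*exp(t), -2*t*exp(t) + exp(t)]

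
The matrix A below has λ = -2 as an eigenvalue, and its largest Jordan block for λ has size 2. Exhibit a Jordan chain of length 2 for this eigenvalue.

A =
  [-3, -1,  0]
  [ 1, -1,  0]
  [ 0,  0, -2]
A Jordan chain for λ = -2 of length 2:
v_1 = (-1, 1, 0)ᵀ
v_2 = (1, 0, 0)ᵀ

Let N = A − (-2)·I. We want v_2 with N^2 v_2 = 0 but N^1 v_2 ≠ 0; then v_{j-1} := N · v_j for j = 2, …, 2.

Pick v_2 = (1, 0, 0)ᵀ.
Then v_1 = N · v_2 = (-1, 1, 0)ᵀ.

Sanity check: (A − (-2)·I) v_1 = (0, 0, 0)ᵀ = 0. ✓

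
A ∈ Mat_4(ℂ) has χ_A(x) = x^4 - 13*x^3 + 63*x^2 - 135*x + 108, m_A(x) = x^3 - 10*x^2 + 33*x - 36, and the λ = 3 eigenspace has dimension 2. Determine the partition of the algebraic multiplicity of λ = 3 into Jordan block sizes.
Block sizes for λ = 3: [2, 1]

Step 1 — from the characteristic polynomial, algebraic multiplicity of λ = 3 is 3. From dim ker(A − (3)·I) = 2, there are exactly 2 Jordan blocks for λ = 3.
Step 2 — from the minimal polynomial, the factor (x − 3)^2 tells us the largest block for λ = 3 has size 2.
Step 3 — with total size 3, 2 blocks, and largest block 2, the block sizes (in nonincreasing order) are [2, 1].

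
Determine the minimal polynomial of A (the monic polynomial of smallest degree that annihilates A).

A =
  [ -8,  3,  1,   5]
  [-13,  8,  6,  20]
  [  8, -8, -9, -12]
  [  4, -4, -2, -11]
x^3 + 15*x^2 + 75*x + 125

The characteristic polynomial is χ_A(x) = (x + 5)^4, so the eigenvalues are known. The minimal polynomial is
  m_A(x) = Π_λ (x − λ)^{k_λ}
where k_λ is the size of the *largest* Jordan block for λ (equivalently, the smallest k with (A − λI)^k v = 0 for every generalised eigenvector v of λ).

  λ = -5: largest Jordan block has size 3, contributing (x + 5)^3

So m_A(x) = (x + 5)^3 = x^3 + 15*x^2 + 75*x + 125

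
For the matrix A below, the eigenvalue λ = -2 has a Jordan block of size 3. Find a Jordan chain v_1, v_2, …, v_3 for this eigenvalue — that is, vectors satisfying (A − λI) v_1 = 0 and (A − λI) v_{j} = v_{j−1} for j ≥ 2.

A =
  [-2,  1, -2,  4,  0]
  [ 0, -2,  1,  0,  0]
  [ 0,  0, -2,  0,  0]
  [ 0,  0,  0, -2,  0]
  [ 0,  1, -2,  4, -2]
A Jordan chain for λ = -2 of length 3:
v_1 = (1, 0, 0, 0, 1)ᵀ
v_2 = (-2, 1, 0, 0, -2)ᵀ
v_3 = (0, 0, 1, 0, 0)ᵀ

Let N = A − (-2)·I. We want v_3 with N^3 v_3 = 0 but N^2 v_3 ≠ 0; then v_{j-1} := N · v_j for j = 3, …, 2.

Pick v_3 = (0, 0, 1, 0, 0)ᵀ.
Then v_2 = N · v_3 = (-2, 1, 0, 0, -2)ᵀ.
Then v_1 = N · v_2 = (1, 0, 0, 0, 1)ᵀ.

Sanity check: (A − (-2)·I) v_1 = (0, 0, 0, 0, 0)ᵀ = 0. ✓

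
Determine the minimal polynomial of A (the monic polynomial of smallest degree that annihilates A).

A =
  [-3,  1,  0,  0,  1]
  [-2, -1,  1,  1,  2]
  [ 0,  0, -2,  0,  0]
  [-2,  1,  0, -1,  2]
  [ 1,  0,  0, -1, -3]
x^3 + 6*x^2 + 12*x + 8

The characteristic polynomial is χ_A(x) = (x + 2)^5, so the eigenvalues are known. The minimal polynomial is
  m_A(x) = Π_λ (x − λ)^{k_λ}
where k_λ is the size of the *largest* Jordan block for λ (equivalently, the smallest k with (A − λI)^k v = 0 for every generalised eigenvector v of λ).

  λ = -2: largest Jordan block has size 3, contributing (x + 2)^3

So m_A(x) = (x + 2)^3 = x^3 + 6*x^2 + 12*x + 8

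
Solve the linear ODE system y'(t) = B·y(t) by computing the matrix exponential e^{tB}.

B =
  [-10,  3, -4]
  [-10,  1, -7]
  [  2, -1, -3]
e^{tB} =
  [-t^2*exp(-4*t) - 6*t*exp(-4*t) + exp(-4*t), t^2*exp(-4*t)/2 + 3*t*exp(-4*t), -t^2*exp(-4*t)/2 - 4*t*exp(-4*t)]
  [-2*t^2*exp(-4*t) - 10*t*exp(-4*t), t^2*exp(-4*t) + 5*t*exp(-4*t) + exp(-4*t), -t^2*exp(-4*t) - 7*t*exp(-4*t)]
  [2*t*exp(-4*t), -t*exp(-4*t), t*exp(-4*t) + exp(-4*t)]

Strategy: write B = P · J · P⁻¹ where J is a Jordan canonical form, so e^{tB} = P · e^{tJ} · P⁻¹, and e^{tJ} can be computed block-by-block.

B has Jordan form
J =
  [-4,  1,  0]
  [ 0, -4,  1]
  [ 0,  0, -4]
(up to reordering of blocks).

Per-block formulas:
  For a 3×3 Jordan block J_3(-4): exp(t · J_3(-4)) = e^(-4t)·(I + t·N + (t^2/2)·N^2), where N is the 3×3 nilpotent shift.

After assembling e^{tJ} and conjugating by P, we get:

e^{tB} =
  [-t^2*exp(-4*t) - 6*t*exp(-4*t) + exp(-4*t), t^2*exp(-4*t)/2 + 3*t*exp(-4*t), -t^2*exp(-4*t)/2 - 4*t*exp(-4*t)]
  [-2*t^2*exp(-4*t) - 10*t*exp(-4*t), t^2*exp(-4*t) + 5*t*exp(-4*t) + exp(-4*t), -t^2*exp(-4*t) - 7*t*exp(-4*t)]
  [2*t*exp(-4*t), -t*exp(-4*t), t*exp(-4*t) + exp(-4*t)]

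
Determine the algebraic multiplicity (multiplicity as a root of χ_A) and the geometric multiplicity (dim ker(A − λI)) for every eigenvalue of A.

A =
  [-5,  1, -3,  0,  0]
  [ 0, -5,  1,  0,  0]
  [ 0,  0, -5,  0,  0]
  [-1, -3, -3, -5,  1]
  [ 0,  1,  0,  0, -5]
λ = -5: alg = 5, geom = 2

Step 1 — factor the characteristic polynomial to read off the algebraic multiplicities:
  χ_A(x) = (x + 5)^5

Step 2 — compute geometric multiplicities via the rank-nullity identity g(λ) = n − rank(A − λI):
  rank(A − (-5)·I) = 3, so dim ker(A − (-5)·I) = n − 3 = 2

Summary:
  λ = -5: algebraic multiplicity = 5, geometric multiplicity = 2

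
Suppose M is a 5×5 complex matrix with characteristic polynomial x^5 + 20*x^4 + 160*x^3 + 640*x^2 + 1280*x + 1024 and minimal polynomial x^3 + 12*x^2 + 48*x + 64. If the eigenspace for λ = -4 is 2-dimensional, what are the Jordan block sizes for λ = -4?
Block sizes for λ = -4: [3, 2]

Step 1 — from the characteristic polynomial, algebraic multiplicity of λ = -4 is 5. From dim ker(M − (-4)·I) = 2, there are exactly 2 Jordan blocks for λ = -4.
Step 2 — from the minimal polynomial, the factor (x + 4)^3 tells us the largest block for λ = -4 has size 3.
Step 3 — with total size 5, 2 blocks, and largest block 3, the block sizes (in nonincreasing order) are [3, 2].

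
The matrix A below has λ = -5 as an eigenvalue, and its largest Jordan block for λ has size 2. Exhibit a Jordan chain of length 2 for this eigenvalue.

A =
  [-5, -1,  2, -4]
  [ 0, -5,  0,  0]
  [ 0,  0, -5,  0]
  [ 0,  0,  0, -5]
A Jordan chain for λ = -5 of length 2:
v_1 = (-1, 0, 0, 0)ᵀ
v_2 = (0, 1, 0, 0)ᵀ

Let N = A − (-5)·I. We want v_2 with N^2 v_2 = 0 but N^1 v_2 ≠ 0; then v_{j-1} := N · v_j for j = 2, …, 2.

Pick v_2 = (0, 1, 0, 0)ᵀ.
Then v_1 = N · v_2 = (-1, 0, 0, 0)ᵀ.

Sanity check: (A − (-5)·I) v_1 = (0, 0, 0, 0)ᵀ = 0. ✓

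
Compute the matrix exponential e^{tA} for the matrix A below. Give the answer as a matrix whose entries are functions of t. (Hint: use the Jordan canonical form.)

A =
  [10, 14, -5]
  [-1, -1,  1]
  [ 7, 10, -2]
e^{tA} =
  [t*exp(t) + 2*exp(5*t) - exp(t), 2*t*exp(t) + 3*exp(5*t) - 3*exp(t), -t*exp(t) - exp(5*t) + exp(t)]
  [-t*exp(t), -2*t*exp(t) + exp(t), t*exp(t)]
  [-t*exp(t) + 2*exp(5*t) - 2*exp(t), -2*t*exp(t) + 3*exp(5*t) - 3*exp(t), t*exp(t) - exp(5*t) + 2*exp(t)]

Strategy: write A = P · J · P⁻¹ where J is a Jordan canonical form, so e^{tA} = P · e^{tJ} · P⁻¹, and e^{tJ} can be computed block-by-block.

A has Jordan form
J =
  [1, 1, 0]
  [0, 1, 0]
  [0, 0, 5]
(up to reordering of blocks).

Per-block formulas:
  For a 2×2 Jordan block J_2(1): exp(t · J_2(1)) = e^(1t)·(I + t·N), where N is the 2×2 nilpotent shift.
  For a 1×1 block at λ = 5: exp(t · [5]) = [e^(5t)].

After assembling e^{tJ} and conjugating by P, we get:

e^{tA} =
  [t*exp(t) + 2*exp(5*t) - exp(t), 2*t*exp(t) + 3*exp(5*t) - 3*exp(t), -t*exp(t) - exp(5*t) + exp(t)]
  [-t*exp(t), -2*t*exp(t) + exp(t), t*exp(t)]
  [-t*exp(t) + 2*exp(5*t) - 2*exp(t), -2*t*exp(t) + 3*exp(5*t) - 3*exp(t), t*exp(t) - exp(5*t) + 2*exp(t)]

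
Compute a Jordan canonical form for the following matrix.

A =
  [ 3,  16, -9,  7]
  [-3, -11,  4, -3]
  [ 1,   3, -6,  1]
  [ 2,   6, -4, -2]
J_3(-4) ⊕ J_1(-4)

The characteristic polynomial is
  det(x·I − A) = x^4 + 16*x^3 + 96*x^2 + 256*x + 256 = (x + 4)^4

Eigenvalues and multiplicities (the geometric multiplicity of λ is n − rank(A − λI), which equals the number of Jordan blocks for λ):
  λ = -4: algebraic multiplicity = 4, geometric multiplicity = 2

Determining the block sizes for each eigenvalue:
  λ = -4: with am = 4 and gm = 2, the partition is not yet determined (e.g. several partitions of 4 into 2 parts exist). Let N = A − (-4)·I. Computing rank(N^1) = 2, rank(N^2) = 1, rank(N^3) = 0; the number of blocks of size ≥ j is rank(N^{j−1}) − rank(N^j), giving [2, 1, 1]. So we have 1 block(s) of size 3, 1 block(s) of size 1 → block sizes [3, 1]

Assembling the blocks gives a Jordan form
J =
  [-4,  1,  0,  0]
  [ 0, -4,  1,  0]
  [ 0,  0, -4,  0]
  [ 0,  0,  0, -4]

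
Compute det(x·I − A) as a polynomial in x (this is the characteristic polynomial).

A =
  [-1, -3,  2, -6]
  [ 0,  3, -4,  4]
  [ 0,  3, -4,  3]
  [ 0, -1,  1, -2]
x^4 + 4*x^3 + 6*x^2 + 4*x + 1

Expanding det(x·I − A) (e.g. by cofactor expansion or by noting that A is similar to its Jordan form J, which has the same characteristic polynomial as A) gives
  χ_A(x) = x^4 + 4*x^3 + 6*x^2 + 4*x + 1
which factors as (x + 1)^4. The eigenvalues (with algebraic multiplicities) are λ = -1 with multiplicity 4.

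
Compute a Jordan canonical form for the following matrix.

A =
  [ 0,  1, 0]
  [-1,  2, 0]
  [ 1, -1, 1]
J_2(1) ⊕ J_1(1)

The characteristic polynomial is
  det(x·I − A) = x^3 - 3*x^2 + 3*x - 1 = (x - 1)^3

Eigenvalues and multiplicities (the geometric multiplicity of λ is n − rank(A − λI), which equals the number of Jordan blocks for λ):
  λ = 1: algebraic multiplicity = 3, geometric multiplicity = 2

Determining the block sizes for each eigenvalue:
  λ = 1: 2 blocks summing to 3 forces exactly one block of size 2 and the rest size 1 → block sizes [2, 1]

Assembling the blocks gives a Jordan form
J =
  [1, 1, 0]
  [0, 1, 0]
  [0, 0, 1]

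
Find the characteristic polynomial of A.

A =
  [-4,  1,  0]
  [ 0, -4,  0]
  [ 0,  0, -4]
x^3 + 12*x^2 + 48*x + 64

Expanding det(x·I − A) (e.g. by cofactor expansion or by noting that A is similar to its Jordan form J, which has the same characteristic polynomial as A) gives
  χ_A(x) = x^3 + 12*x^2 + 48*x + 64
which factors as (x + 4)^3. The eigenvalues (with algebraic multiplicities) are λ = -4 with multiplicity 3.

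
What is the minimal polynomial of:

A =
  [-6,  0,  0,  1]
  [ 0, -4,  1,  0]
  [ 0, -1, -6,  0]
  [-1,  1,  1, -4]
x^3 + 15*x^2 + 75*x + 125

The characteristic polynomial is χ_A(x) = (x + 5)^4, so the eigenvalues are known. The minimal polynomial is
  m_A(x) = Π_λ (x − λ)^{k_λ}
where k_λ is the size of the *largest* Jordan block for λ (equivalently, the smallest k with (A − λI)^k v = 0 for every generalised eigenvector v of λ).

  λ = -5: largest Jordan block has size 3, contributing (x + 5)^3

So m_A(x) = (x + 5)^3 = x^3 + 15*x^2 + 75*x + 125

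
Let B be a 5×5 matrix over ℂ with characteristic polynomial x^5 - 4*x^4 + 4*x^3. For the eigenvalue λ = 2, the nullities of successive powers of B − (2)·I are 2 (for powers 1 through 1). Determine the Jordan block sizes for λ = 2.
Block sizes for λ = 2: [1, 1]

From the dimensions of kernels of powers, the number of Jordan blocks of size at least j is d_j − d_{j−1} where d_j = dim ker(N^j) (with d_0 = 0). Computing the differences gives [2].
The number of blocks of size exactly k is (#blocks of size ≥ k) − (#blocks of size ≥ k + 1), so the partition is: 2 block(s) of size 1.
In nonincreasing order the block sizes are [1, 1].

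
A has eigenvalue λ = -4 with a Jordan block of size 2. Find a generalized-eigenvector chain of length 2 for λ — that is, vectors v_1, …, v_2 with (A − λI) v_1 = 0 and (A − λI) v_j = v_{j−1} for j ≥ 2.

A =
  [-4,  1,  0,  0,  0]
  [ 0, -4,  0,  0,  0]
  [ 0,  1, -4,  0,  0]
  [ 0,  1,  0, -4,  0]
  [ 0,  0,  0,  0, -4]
A Jordan chain for λ = -4 of length 2:
v_1 = (1, 0, 1, 1, 0)ᵀ
v_2 = (0, 1, 0, 0, 0)ᵀ

Let N = A − (-4)·I. We want v_2 with N^2 v_2 = 0 but N^1 v_2 ≠ 0; then v_{j-1} := N · v_j for j = 2, …, 2.

Pick v_2 = (0, 1, 0, 0, 0)ᵀ.
Then v_1 = N · v_2 = (1, 0, 1, 1, 0)ᵀ.

Sanity check: (A − (-4)·I) v_1 = (0, 0, 0, 0, 0)ᵀ = 0. ✓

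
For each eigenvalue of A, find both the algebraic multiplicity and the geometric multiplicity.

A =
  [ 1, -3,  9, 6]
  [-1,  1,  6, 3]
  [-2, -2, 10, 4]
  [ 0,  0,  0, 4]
λ = 4: alg = 4, geom = 2

Step 1 — factor the characteristic polynomial to read off the algebraic multiplicities:
  χ_A(x) = (x - 4)^4

Step 2 — compute geometric multiplicities via the rank-nullity identity g(λ) = n − rank(A − λI):
  rank(A − (4)·I) = 2, so dim ker(A − (4)·I) = n − 2 = 2

Summary:
  λ = 4: algebraic multiplicity = 4, geometric multiplicity = 2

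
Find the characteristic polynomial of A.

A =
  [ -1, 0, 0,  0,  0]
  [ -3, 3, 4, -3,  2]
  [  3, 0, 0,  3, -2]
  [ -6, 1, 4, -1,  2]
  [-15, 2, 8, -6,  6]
x^5 - 7*x^4 + 16*x^3 - 8*x^2 - 16*x + 16

Expanding det(x·I − A) (e.g. by cofactor expansion or by noting that A is similar to its Jordan form J, which has the same characteristic polynomial as A) gives
  χ_A(x) = x^5 - 7*x^4 + 16*x^3 - 8*x^2 - 16*x + 16
which factors as (x - 2)^4*(x + 1). The eigenvalues (with algebraic multiplicities) are λ = -1 with multiplicity 1, λ = 2 with multiplicity 4.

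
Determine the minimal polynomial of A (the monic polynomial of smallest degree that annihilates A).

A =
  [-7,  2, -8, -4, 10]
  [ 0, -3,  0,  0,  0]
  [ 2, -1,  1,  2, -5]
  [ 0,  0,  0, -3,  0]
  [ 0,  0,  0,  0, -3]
x^2 + 6*x + 9

The characteristic polynomial is χ_A(x) = (x + 3)^5, so the eigenvalues are known. The minimal polynomial is
  m_A(x) = Π_λ (x − λ)^{k_λ}
where k_λ is the size of the *largest* Jordan block for λ (equivalently, the smallest k with (A − λI)^k v = 0 for every generalised eigenvector v of λ).

  λ = -3: largest Jordan block has size 2, contributing (x + 3)^2

So m_A(x) = (x + 3)^2 = x^2 + 6*x + 9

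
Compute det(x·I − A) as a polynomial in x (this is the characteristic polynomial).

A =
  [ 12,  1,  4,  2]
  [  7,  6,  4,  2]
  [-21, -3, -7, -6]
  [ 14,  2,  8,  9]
x^4 - 20*x^3 + 150*x^2 - 500*x + 625

Expanding det(x·I − A) (e.g. by cofactor expansion or by noting that A is similar to its Jordan form J, which has the same characteristic polynomial as A) gives
  χ_A(x) = x^4 - 20*x^3 + 150*x^2 - 500*x + 625
which factors as (x - 5)^4. The eigenvalues (with algebraic multiplicities) are λ = 5 with multiplicity 4.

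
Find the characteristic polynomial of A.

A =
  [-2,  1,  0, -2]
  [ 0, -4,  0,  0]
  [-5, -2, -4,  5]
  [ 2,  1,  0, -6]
x^4 + 16*x^3 + 96*x^2 + 256*x + 256

Expanding det(x·I − A) (e.g. by cofactor expansion or by noting that A is similar to its Jordan form J, which has the same characteristic polynomial as A) gives
  χ_A(x) = x^4 + 16*x^3 + 96*x^2 + 256*x + 256
which factors as (x + 4)^4. The eigenvalues (with algebraic multiplicities) are λ = -4 with multiplicity 4.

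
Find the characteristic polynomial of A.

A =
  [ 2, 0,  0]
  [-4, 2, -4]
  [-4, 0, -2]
x^3 - 2*x^2 - 4*x + 8

Expanding det(x·I − A) (e.g. by cofactor expansion or by noting that A is similar to its Jordan form J, which has the same characteristic polynomial as A) gives
  χ_A(x) = x^3 - 2*x^2 - 4*x + 8
which factors as (x - 2)^2*(x + 2). The eigenvalues (with algebraic multiplicities) are λ = -2 with multiplicity 1, λ = 2 with multiplicity 2.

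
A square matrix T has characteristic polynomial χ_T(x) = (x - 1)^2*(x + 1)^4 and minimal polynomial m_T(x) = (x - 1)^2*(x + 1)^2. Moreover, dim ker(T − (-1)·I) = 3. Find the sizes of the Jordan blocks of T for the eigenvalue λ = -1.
Block sizes for λ = -1: [2, 1, 1]

Step 1 — from the characteristic polynomial, algebraic multiplicity of λ = -1 is 4. From dim ker(T − (-1)·I) = 3, there are exactly 3 Jordan blocks for λ = -1.
Step 2 — from the minimal polynomial, the factor (x + 1)^2 tells us the largest block for λ = -1 has size 2.
Step 3 — with total size 4, 3 blocks, and largest block 2, the block sizes (in nonincreasing order) are [2, 1, 1].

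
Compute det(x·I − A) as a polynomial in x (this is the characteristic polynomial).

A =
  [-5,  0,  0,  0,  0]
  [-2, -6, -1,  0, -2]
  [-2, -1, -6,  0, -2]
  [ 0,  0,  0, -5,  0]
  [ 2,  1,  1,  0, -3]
x^5 + 25*x^4 + 250*x^3 + 1250*x^2 + 3125*x + 3125

Expanding det(x·I − A) (e.g. by cofactor expansion or by noting that A is similar to its Jordan form J, which has the same characteristic polynomial as A) gives
  χ_A(x) = x^5 + 25*x^4 + 250*x^3 + 1250*x^2 + 3125*x + 3125
which factors as (x + 5)^5. The eigenvalues (with algebraic multiplicities) are λ = -5 with multiplicity 5.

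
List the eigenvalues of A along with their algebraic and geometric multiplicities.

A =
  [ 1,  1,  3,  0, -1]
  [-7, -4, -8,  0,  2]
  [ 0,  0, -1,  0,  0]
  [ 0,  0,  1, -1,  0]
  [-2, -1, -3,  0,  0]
λ = -1: alg = 5, geom = 2

Step 1 — factor the characteristic polynomial to read off the algebraic multiplicities:
  χ_A(x) = (x + 1)^5

Step 2 — compute geometric multiplicities via the rank-nullity identity g(λ) = n − rank(A − λI):
  rank(A − (-1)·I) = 3, so dim ker(A − (-1)·I) = n − 3 = 2

Summary:
  λ = -1: algebraic multiplicity = 5, geometric multiplicity = 2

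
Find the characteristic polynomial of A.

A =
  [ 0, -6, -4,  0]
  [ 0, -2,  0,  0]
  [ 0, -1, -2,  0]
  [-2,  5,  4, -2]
x^4 + 6*x^3 + 12*x^2 + 8*x

Expanding det(x·I − A) (e.g. by cofactor expansion or by noting that A is similar to its Jordan form J, which has the same characteristic polynomial as A) gives
  χ_A(x) = x^4 + 6*x^3 + 12*x^2 + 8*x
which factors as x*(x + 2)^3. The eigenvalues (with algebraic multiplicities) are λ = -2 with multiplicity 3, λ = 0 with multiplicity 1.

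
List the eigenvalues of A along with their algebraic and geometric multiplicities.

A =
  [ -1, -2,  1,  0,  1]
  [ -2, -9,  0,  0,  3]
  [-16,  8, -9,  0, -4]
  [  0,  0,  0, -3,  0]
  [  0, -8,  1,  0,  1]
λ = -5: alg = 3, geom = 1; λ = -3: alg = 2, geom = 2

Step 1 — factor the characteristic polynomial to read off the algebraic multiplicities:
  χ_A(x) = (x + 3)^2*(x + 5)^3

Step 2 — compute geometric multiplicities via the rank-nullity identity g(λ) = n − rank(A − λI):
  rank(A − (-5)·I) = 4, so dim ker(A − (-5)·I) = n − 4 = 1
  rank(A − (-3)·I) = 3, so dim ker(A − (-3)·I) = n − 3 = 2

Summary:
  λ = -5: algebraic multiplicity = 3, geometric multiplicity = 1
  λ = -3: algebraic multiplicity = 2, geometric multiplicity = 2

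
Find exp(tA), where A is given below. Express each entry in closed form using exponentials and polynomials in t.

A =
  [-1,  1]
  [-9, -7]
e^{tA} =
  [3*t*exp(-4*t) + exp(-4*t), t*exp(-4*t)]
  [-9*t*exp(-4*t), -3*t*exp(-4*t) + exp(-4*t)]

Strategy: write A = P · J · P⁻¹ where J is a Jordan canonical form, so e^{tA} = P · e^{tJ} · P⁻¹, and e^{tJ} can be computed block-by-block.

A has Jordan form
J =
  [-4,  1]
  [ 0, -4]
(up to reordering of blocks).

Per-block formulas:
  For a 2×2 Jordan block J_2(-4): exp(t · J_2(-4)) = e^(-4t)·(I + t·N), where N is the 2×2 nilpotent shift.

After assembling e^{tJ} and conjugating by P, we get:

e^{tA} =
  [3*t*exp(-4*t) + exp(-4*t), t*exp(-4*t)]
  [-9*t*exp(-4*t), -3*t*exp(-4*t) + exp(-4*t)]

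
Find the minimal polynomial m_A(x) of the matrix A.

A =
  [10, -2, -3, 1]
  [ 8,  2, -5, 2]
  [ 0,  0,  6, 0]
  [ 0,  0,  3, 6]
x^3 - 18*x^2 + 108*x - 216

The characteristic polynomial is χ_A(x) = (x - 6)^4, so the eigenvalues are known. The minimal polynomial is
  m_A(x) = Π_λ (x − λ)^{k_λ}
where k_λ is the size of the *largest* Jordan block for λ (equivalently, the smallest k with (A − λI)^k v = 0 for every generalised eigenvector v of λ).

  λ = 6: largest Jordan block has size 3, contributing (x − 6)^3

So m_A(x) = (x - 6)^3 = x^3 - 18*x^2 + 108*x - 216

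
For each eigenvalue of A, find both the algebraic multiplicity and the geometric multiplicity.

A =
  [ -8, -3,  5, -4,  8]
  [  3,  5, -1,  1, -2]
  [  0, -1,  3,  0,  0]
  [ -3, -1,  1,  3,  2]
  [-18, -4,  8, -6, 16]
λ = 3: alg = 1, geom = 1; λ = 4: alg = 4, geom = 3

Step 1 — factor the characteristic polynomial to read off the algebraic multiplicities:
  χ_A(x) = (x - 4)^4*(x - 3)

Step 2 — compute geometric multiplicities via the rank-nullity identity g(λ) = n − rank(A − λI):
  rank(A − (3)·I) = 4, so dim ker(A − (3)·I) = n − 4 = 1
  rank(A − (4)·I) = 2, so dim ker(A − (4)·I) = n − 2 = 3

Summary:
  λ = 3: algebraic multiplicity = 1, geometric multiplicity = 1
  λ = 4: algebraic multiplicity = 4, geometric multiplicity = 3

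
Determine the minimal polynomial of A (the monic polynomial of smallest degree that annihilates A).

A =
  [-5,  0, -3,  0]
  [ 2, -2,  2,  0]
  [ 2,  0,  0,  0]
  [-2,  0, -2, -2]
x^2 + 5*x + 6

The characteristic polynomial is χ_A(x) = (x + 2)^3*(x + 3), so the eigenvalues are known. The minimal polynomial is
  m_A(x) = Π_λ (x − λ)^{k_λ}
where k_λ is the size of the *largest* Jordan block for λ (equivalently, the smallest k with (A − λI)^k v = 0 for every generalised eigenvector v of λ).

  λ = -3: largest Jordan block has size 1, contributing (x + 3)
  λ = -2: largest Jordan block has size 1, contributing (x + 2)

So m_A(x) = (x + 2)*(x + 3) = x^2 + 5*x + 6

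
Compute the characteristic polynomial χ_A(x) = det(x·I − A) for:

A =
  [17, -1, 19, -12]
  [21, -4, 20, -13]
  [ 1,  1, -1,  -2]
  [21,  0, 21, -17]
x^4 + 5*x^3 - 9*x^2 - 81*x - 108

Expanding det(x·I − A) (e.g. by cofactor expansion or by noting that A is similar to its Jordan form J, which has the same characteristic polynomial as A) gives
  χ_A(x) = x^4 + 5*x^3 - 9*x^2 - 81*x - 108
which factors as (x - 4)*(x + 3)^3. The eigenvalues (with algebraic multiplicities) are λ = -3 with multiplicity 3, λ = 4 with multiplicity 1.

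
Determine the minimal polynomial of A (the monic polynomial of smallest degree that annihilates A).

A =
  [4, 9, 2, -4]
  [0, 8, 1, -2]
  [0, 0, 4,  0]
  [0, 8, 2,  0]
x^3 - 12*x^2 + 48*x - 64

The characteristic polynomial is χ_A(x) = (x - 4)^4, so the eigenvalues are known. The minimal polynomial is
  m_A(x) = Π_λ (x − λ)^{k_λ}
where k_λ is the size of the *largest* Jordan block for λ (equivalently, the smallest k with (A − λI)^k v = 0 for every generalised eigenvector v of λ).

  λ = 4: largest Jordan block has size 3, contributing (x − 4)^3

So m_A(x) = (x - 4)^3 = x^3 - 12*x^2 + 48*x - 64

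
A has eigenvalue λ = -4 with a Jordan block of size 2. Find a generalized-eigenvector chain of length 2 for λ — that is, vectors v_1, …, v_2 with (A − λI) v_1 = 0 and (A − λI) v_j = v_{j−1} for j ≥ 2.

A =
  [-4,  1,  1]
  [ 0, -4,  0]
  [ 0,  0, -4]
A Jordan chain for λ = -4 of length 2:
v_1 = (1, 0, 0)ᵀ
v_2 = (0, 1, 0)ᵀ

Let N = A − (-4)·I. We want v_2 with N^2 v_2 = 0 but N^1 v_2 ≠ 0; then v_{j-1} := N · v_j for j = 2, …, 2.

Pick v_2 = (0, 1, 0)ᵀ.
Then v_1 = N · v_2 = (1, 0, 0)ᵀ.

Sanity check: (A − (-4)·I) v_1 = (0, 0, 0)ᵀ = 0. ✓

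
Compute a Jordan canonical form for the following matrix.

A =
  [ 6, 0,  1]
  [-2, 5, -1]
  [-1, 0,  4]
J_3(5)

The characteristic polynomial is
  det(x·I − A) = x^3 - 15*x^2 + 75*x - 125 = (x - 5)^3

Eigenvalues and multiplicities (the geometric multiplicity of λ is n − rank(A − λI), which equals the number of Jordan blocks for λ):
  λ = 5: algebraic multiplicity = 3, geometric multiplicity = 1

Determining the block sizes for each eigenvalue:
  λ = 5: one block (gm = 1), so the single block has size am = 3 → block sizes [3]

Assembling the blocks gives a Jordan form
J =
  [5, 1, 0]
  [0, 5, 1]
  [0, 0, 5]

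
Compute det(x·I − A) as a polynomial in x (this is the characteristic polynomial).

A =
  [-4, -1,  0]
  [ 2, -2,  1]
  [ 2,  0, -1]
x^3 + 7*x^2 + 16*x + 12

Expanding det(x·I − A) (e.g. by cofactor expansion or by noting that A is similar to its Jordan form J, which has the same characteristic polynomial as A) gives
  χ_A(x) = x^3 + 7*x^2 + 16*x + 12
which factors as (x + 2)^2*(x + 3). The eigenvalues (with algebraic multiplicities) are λ = -3 with multiplicity 1, λ = -2 with multiplicity 2.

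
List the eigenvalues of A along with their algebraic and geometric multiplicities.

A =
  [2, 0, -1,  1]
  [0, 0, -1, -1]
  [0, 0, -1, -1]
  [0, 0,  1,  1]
λ = 0: alg = 3, geom = 2; λ = 2: alg = 1, geom = 1

Step 1 — factor the characteristic polynomial to read off the algebraic multiplicities:
  χ_A(x) = x^3*(x - 2)

Step 2 — compute geometric multiplicities via the rank-nullity identity g(λ) = n − rank(A − λI):
  rank(A − (0)·I) = 2, so dim ker(A − (0)·I) = n − 2 = 2
  rank(A − (2)·I) = 3, so dim ker(A − (2)·I) = n − 3 = 1

Summary:
  λ = 0: algebraic multiplicity = 3, geometric multiplicity = 2
  λ = 2: algebraic multiplicity = 1, geometric multiplicity = 1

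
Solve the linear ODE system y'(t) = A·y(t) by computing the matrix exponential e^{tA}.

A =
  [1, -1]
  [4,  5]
e^{tA} =
  [-2*t*exp(3*t) + exp(3*t), -t*exp(3*t)]
  [4*t*exp(3*t), 2*t*exp(3*t) + exp(3*t)]

Strategy: write A = P · J · P⁻¹ where J is a Jordan canonical form, so e^{tA} = P · e^{tJ} · P⁻¹, and e^{tJ} can be computed block-by-block.

A has Jordan form
J =
  [3, 1]
  [0, 3]
(up to reordering of blocks).

Per-block formulas:
  For a 2×2 Jordan block J_2(3): exp(t · J_2(3)) = e^(3t)·(I + t·N), where N is the 2×2 nilpotent shift.

After assembling e^{tJ} and conjugating by P, we get:

e^{tA} =
  [-2*t*exp(3*t) + exp(3*t), -t*exp(3*t)]
  [4*t*exp(3*t), 2*t*exp(3*t) + exp(3*t)]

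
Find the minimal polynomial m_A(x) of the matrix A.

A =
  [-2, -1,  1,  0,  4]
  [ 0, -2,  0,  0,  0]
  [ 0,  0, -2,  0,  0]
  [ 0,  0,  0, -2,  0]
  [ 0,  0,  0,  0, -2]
x^2 + 4*x + 4

The characteristic polynomial is χ_A(x) = (x + 2)^5, so the eigenvalues are known. The minimal polynomial is
  m_A(x) = Π_λ (x − λ)^{k_λ}
where k_λ is the size of the *largest* Jordan block for λ (equivalently, the smallest k with (A − λI)^k v = 0 for every generalised eigenvector v of λ).

  λ = -2: largest Jordan block has size 2, contributing (x + 2)^2

So m_A(x) = (x + 2)^2 = x^2 + 4*x + 4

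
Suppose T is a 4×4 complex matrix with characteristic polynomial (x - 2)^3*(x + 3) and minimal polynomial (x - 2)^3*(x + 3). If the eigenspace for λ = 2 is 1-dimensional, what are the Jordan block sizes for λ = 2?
Block sizes for λ = 2: [3]

Step 1 — from the characteristic polynomial, algebraic multiplicity of λ = 2 is 3. From dim ker(T − (2)·I) = 1, there are exactly 1 Jordan blocks for λ = 2.
Step 2 — from the minimal polynomial, the factor (x − 2)^3 tells us the largest block for λ = 2 has size 3.
Step 3 — with total size 3, 1 blocks, and largest block 3, the block sizes (in nonincreasing order) are [3].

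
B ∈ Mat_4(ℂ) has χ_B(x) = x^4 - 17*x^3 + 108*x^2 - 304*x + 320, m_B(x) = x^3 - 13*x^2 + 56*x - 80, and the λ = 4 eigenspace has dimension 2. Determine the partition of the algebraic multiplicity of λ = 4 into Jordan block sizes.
Block sizes for λ = 4: [2, 1]

Step 1 — from the characteristic polynomial, algebraic multiplicity of λ = 4 is 3. From dim ker(B − (4)·I) = 2, there are exactly 2 Jordan blocks for λ = 4.
Step 2 — from the minimal polynomial, the factor (x − 4)^2 tells us the largest block for λ = 4 has size 2.
Step 3 — with total size 3, 2 blocks, and largest block 2, the block sizes (in nonincreasing order) are [2, 1].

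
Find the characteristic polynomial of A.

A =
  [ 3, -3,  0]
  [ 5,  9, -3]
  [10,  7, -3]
x^3 - 9*x^2 + 27*x - 27

Expanding det(x·I − A) (e.g. by cofactor expansion or by noting that A is similar to its Jordan form J, which has the same characteristic polynomial as A) gives
  χ_A(x) = x^3 - 9*x^2 + 27*x - 27
which factors as (x - 3)^3. The eigenvalues (with algebraic multiplicities) are λ = 3 with multiplicity 3.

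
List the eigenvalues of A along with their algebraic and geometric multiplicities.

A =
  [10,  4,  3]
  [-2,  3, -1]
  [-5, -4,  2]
λ = 5: alg = 3, geom = 1

Step 1 — factor the characteristic polynomial to read off the algebraic multiplicities:
  χ_A(x) = (x - 5)^3

Step 2 — compute geometric multiplicities via the rank-nullity identity g(λ) = n − rank(A − λI):
  rank(A − (5)·I) = 2, so dim ker(A − (5)·I) = n − 2 = 1

Summary:
  λ = 5: algebraic multiplicity = 3, geometric multiplicity = 1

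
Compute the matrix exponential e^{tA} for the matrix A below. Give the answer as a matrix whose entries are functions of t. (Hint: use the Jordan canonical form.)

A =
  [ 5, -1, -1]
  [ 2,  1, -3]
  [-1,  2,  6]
e^{tA} =
  [t*exp(4*t) + exp(4*t), -t*exp(4*t), -t*exp(4*t)]
  [-t^2*exp(4*t)/2 + 2*t*exp(4*t), t^2*exp(4*t)/2 - 3*t*exp(4*t) + exp(4*t), t^2*exp(4*t)/2 - 3*t*exp(4*t)]
  [t^2*exp(4*t)/2 - t*exp(4*t), -t^2*exp(4*t)/2 + 2*t*exp(4*t), -t^2*exp(4*t)/2 + 2*t*exp(4*t) + exp(4*t)]

Strategy: write A = P · J · P⁻¹ where J is a Jordan canonical form, so e^{tA} = P · e^{tJ} · P⁻¹, and e^{tJ} can be computed block-by-block.

A has Jordan form
J =
  [4, 1, 0]
  [0, 4, 1]
  [0, 0, 4]
(up to reordering of blocks).

Per-block formulas:
  For a 3×3 Jordan block J_3(4): exp(t · J_3(4)) = e^(4t)·(I + t·N + (t^2/2)·N^2), where N is the 3×3 nilpotent shift.

After assembling e^{tJ} and conjugating by P, we get:

e^{tA} =
  [t*exp(4*t) + exp(4*t), -t*exp(4*t), -t*exp(4*t)]
  [-t^2*exp(4*t)/2 + 2*t*exp(4*t), t^2*exp(4*t)/2 - 3*t*exp(4*t) + exp(4*t), t^2*exp(4*t)/2 - 3*t*exp(4*t)]
  [t^2*exp(4*t)/2 - t*exp(4*t), -t^2*exp(4*t)/2 + 2*t*exp(4*t), -t^2*exp(4*t)/2 + 2*t*exp(4*t) + exp(4*t)]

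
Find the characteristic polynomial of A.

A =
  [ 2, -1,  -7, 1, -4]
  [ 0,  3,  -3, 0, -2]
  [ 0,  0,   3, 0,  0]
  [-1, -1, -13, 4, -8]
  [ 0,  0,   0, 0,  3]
x^5 - 15*x^4 + 90*x^3 - 270*x^2 + 405*x - 243

Expanding det(x·I − A) (e.g. by cofactor expansion or by noting that A is similar to its Jordan form J, which has the same characteristic polynomial as A) gives
  χ_A(x) = x^5 - 15*x^4 + 90*x^3 - 270*x^2 + 405*x - 243
which factors as (x - 3)^5. The eigenvalues (with algebraic multiplicities) are λ = 3 with multiplicity 5.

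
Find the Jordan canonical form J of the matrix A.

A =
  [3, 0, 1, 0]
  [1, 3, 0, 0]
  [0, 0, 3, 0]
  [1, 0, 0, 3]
J_3(3) ⊕ J_1(3)

The characteristic polynomial is
  det(x·I − A) = x^4 - 12*x^3 + 54*x^2 - 108*x + 81 = (x - 3)^4

Eigenvalues and multiplicities (the geometric multiplicity of λ is n − rank(A − λI), which equals the number of Jordan blocks for λ):
  λ = 3: algebraic multiplicity = 4, geometric multiplicity = 2

Determining the block sizes for each eigenvalue:
  λ = 3: with am = 4 and gm = 2, the partition is not yet determined (e.g. several partitions of 4 into 2 parts exist). Let N = A − (3)·I. Computing rank(N^1) = 2, rank(N^2) = 1, rank(N^3) = 0; the number of blocks of size ≥ j is rank(N^{j−1}) − rank(N^j), giving [2, 1, 1]. So we have 1 block(s) of size 3, 1 block(s) of size 1 → block sizes [3, 1]

Assembling the blocks gives a Jordan form
J =
  [3, 1, 0, 0]
  [0, 3, 1, 0]
  [0, 0, 3, 0]
  [0, 0, 0, 3]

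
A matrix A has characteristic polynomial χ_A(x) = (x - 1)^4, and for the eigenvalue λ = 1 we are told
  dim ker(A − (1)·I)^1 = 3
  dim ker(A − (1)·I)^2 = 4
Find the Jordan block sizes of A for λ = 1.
Block sizes for λ = 1: [2, 1, 1]

From the dimensions of kernels of powers, the number of Jordan blocks of size at least j is d_j − d_{j−1} where d_j = dim ker(N^j) (with d_0 = 0). Computing the differences gives [3, 1].
The number of blocks of size exactly k is (#blocks of size ≥ k) − (#blocks of size ≥ k + 1), so the partition is: 2 block(s) of size 1, 1 block(s) of size 2.
In nonincreasing order the block sizes are [2, 1, 1].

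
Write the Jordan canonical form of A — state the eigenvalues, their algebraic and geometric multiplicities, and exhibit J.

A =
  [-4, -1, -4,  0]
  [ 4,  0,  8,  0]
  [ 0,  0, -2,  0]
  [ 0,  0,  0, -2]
J_2(-2) ⊕ J_1(-2) ⊕ J_1(-2)

The characteristic polynomial is
  det(x·I − A) = x^4 + 8*x^3 + 24*x^2 + 32*x + 16 = (x + 2)^4

Eigenvalues and multiplicities (the geometric multiplicity of λ is n − rank(A − λI), which equals the number of Jordan blocks for λ):
  λ = -2: algebraic multiplicity = 4, geometric multiplicity = 3

Determining the block sizes for each eigenvalue:
  λ = -2: 3 blocks summing to 4 forces exactly one block of size 2 and the rest size 1 → block sizes [2, 1, 1]

Assembling the blocks gives a Jordan form
J =
  [-2,  1,  0,  0]
  [ 0, -2,  0,  0]
  [ 0,  0, -2,  0]
  [ 0,  0,  0, -2]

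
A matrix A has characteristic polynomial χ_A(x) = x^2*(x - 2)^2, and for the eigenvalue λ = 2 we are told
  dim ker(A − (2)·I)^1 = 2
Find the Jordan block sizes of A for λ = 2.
Block sizes for λ = 2: [1, 1]

From the dimensions of kernels of powers, the number of Jordan blocks of size at least j is d_j − d_{j−1} where d_j = dim ker(N^j) (with d_0 = 0). Computing the differences gives [2].
The number of blocks of size exactly k is (#blocks of size ≥ k) − (#blocks of size ≥ k + 1), so the partition is: 2 block(s) of size 1.
In nonincreasing order the block sizes are [1, 1].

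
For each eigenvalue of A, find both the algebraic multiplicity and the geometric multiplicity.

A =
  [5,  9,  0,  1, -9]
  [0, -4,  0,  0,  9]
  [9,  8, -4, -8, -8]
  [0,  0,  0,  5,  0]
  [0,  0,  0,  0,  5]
λ = -4: alg = 2, geom = 1; λ = 5: alg = 3, geom = 2

Step 1 — factor the characteristic polynomial to read off the algebraic multiplicities:
  χ_A(x) = (x - 5)^3*(x + 4)^2

Step 2 — compute geometric multiplicities via the rank-nullity identity g(λ) = n − rank(A − λI):
  rank(A − (-4)·I) = 4, so dim ker(A − (-4)·I) = n − 4 = 1
  rank(A − (5)·I) = 3, so dim ker(A − (5)·I) = n − 3 = 2

Summary:
  λ = -4: algebraic multiplicity = 2, geometric multiplicity = 1
  λ = 5: algebraic multiplicity = 3, geometric multiplicity = 2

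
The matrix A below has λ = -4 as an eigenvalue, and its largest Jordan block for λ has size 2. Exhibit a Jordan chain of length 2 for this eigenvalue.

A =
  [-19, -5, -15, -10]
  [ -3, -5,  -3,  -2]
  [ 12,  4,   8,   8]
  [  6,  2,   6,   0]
A Jordan chain for λ = -4 of length 2:
v_1 = (-15, -3, 12, 6)ᵀ
v_2 = (1, 0, 0, 0)ᵀ

Let N = A − (-4)·I. We want v_2 with N^2 v_2 = 0 but N^1 v_2 ≠ 0; then v_{j-1} := N · v_j for j = 2, …, 2.

Pick v_2 = (1, 0, 0, 0)ᵀ.
Then v_1 = N · v_2 = (-15, -3, 12, 6)ᵀ.

Sanity check: (A − (-4)·I) v_1 = (0, 0, 0, 0)ᵀ = 0. ✓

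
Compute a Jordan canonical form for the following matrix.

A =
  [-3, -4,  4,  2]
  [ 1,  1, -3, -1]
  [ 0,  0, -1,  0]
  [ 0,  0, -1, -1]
J_3(-1) ⊕ J_1(-1)

The characteristic polynomial is
  det(x·I − A) = x^4 + 4*x^3 + 6*x^2 + 4*x + 1 = (x + 1)^4

Eigenvalues and multiplicities (the geometric multiplicity of λ is n − rank(A − λI), which equals the number of Jordan blocks for λ):
  λ = -1: algebraic multiplicity = 4, geometric multiplicity = 2

Determining the block sizes for each eigenvalue:
  λ = -1: with am = 4 and gm = 2, the partition is not yet determined (e.g. several partitions of 4 into 2 parts exist). Let N = A − (-1)·I. Computing rank(N^1) = 2, rank(N^2) = 1, rank(N^3) = 0; the number of blocks of size ≥ j is rank(N^{j−1}) − rank(N^j), giving [2, 1, 1]. So we have 1 block(s) of size 3, 1 block(s) of size 1 → block sizes [3, 1]

Assembling the blocks gives a Jordan form
J =
  [-1,  1,  0,  0]
  [ 0, -1,  1,  0]
  [ 0,  0, -1,  0]
  [ 0,  0,  0, -1]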